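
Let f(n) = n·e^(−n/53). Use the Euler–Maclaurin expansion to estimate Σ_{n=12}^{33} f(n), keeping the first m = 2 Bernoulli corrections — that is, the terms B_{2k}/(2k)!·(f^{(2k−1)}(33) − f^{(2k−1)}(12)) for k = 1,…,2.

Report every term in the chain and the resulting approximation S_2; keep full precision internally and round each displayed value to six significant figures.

Integral: ∫_12^33 x·e^(−x/53) dx = 301.516.
Endpoint term: (f(12) + f(33))/2 = (9.56864 + 17.7053)/2 = 13.6370.
Running total after boundary: 315.153.
k=1: B_{2}/(2)! × [f^{(1)}(33) − f^{(1)}(12)] = 1/12 × (0.202462 − 0.616847) = -0.0345320.
Running total after k=1: 315.118.
k=2: B_{4}/(4)! × [f^{(3)}(33) − f^{(3)}(12)] = −1/720 × (0.000454081 − 0.000787334) = 4.62851e-07.

S_2 ≈ 315.118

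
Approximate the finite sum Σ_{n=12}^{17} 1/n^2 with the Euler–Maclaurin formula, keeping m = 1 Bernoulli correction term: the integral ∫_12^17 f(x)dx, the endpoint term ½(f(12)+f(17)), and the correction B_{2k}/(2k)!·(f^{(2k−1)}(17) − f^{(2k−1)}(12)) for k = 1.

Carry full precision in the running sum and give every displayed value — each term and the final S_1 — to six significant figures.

S_1 ≈ 0.0297747

Integral: ∫_12^17 1/x^2 dx = 0.0245098.
½[f(12) + f(17)] = ½[0.00694444 + 0.00346021] = 0.00520233.
Integral + boundary = 0.0297121.
k=1: B_{2}/(2)! × [f^{(1)}(17) − f^{(1)}(12)] = 1/12 × (-0.000407083 − (-0.00115741)) = 6.25270e-05.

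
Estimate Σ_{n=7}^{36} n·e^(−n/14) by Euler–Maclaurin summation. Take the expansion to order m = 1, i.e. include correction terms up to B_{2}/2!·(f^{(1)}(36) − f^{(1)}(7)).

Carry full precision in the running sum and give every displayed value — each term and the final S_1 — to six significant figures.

Integral: ∫_7^36 x·e^(−x/14) dx = 124.822.
Endpoint term: (f(7) + f(36))/2 = (4.24571 + 2.75135)/2 = 3.49853.
Integral + boundary = 128.320.
Correction k=1: B_{2}/2! · (f^{(1)}(36) − f^{(1)}(7)) = 1/12 · (-0.120098 − 0.303265) = -0.0352803.

S_1 ≈ 128.285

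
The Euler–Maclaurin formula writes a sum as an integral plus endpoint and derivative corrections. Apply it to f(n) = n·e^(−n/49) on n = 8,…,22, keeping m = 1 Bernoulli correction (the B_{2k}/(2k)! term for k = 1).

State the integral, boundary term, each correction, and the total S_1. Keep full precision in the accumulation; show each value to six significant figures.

Integral: ∫_8^22 x·e^(−x/49) dx = 151.706.
½[f(8) + f(22)] = ½[6.79493 + 14.0421] = 10.4185.
Integral + boundary = 162.124.
Correction k=1: B_{2}/2! · (f^{(1)}(22) − f^{(1)}(8)) = 1/12 · (0.351705 − 0.710694) = -0.0299158.

S_1 ≈ 162.094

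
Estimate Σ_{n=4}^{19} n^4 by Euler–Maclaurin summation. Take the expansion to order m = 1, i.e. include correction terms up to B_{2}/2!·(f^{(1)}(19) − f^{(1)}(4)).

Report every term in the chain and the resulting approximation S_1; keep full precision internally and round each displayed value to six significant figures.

The integral term ∫_4^19 x^4 dx = 495015.
Endpoint term: (f(4) + f(19))/2 = (256.000 + 130321)/2 = 65288.5.
Running total after boundary: 560304.
Correction k=1: B_{2}/2! · (f^{(1)}(19) − f^{(1)}(4)) = 1/12 · (27436.0 − 256.000) = 2265.00.

S_1 ≈ 562568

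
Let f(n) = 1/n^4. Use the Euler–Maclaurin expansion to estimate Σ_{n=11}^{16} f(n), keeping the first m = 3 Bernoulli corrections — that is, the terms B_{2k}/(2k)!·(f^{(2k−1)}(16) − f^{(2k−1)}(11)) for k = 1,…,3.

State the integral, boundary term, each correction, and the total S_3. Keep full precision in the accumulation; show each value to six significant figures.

S_3 ≈ 0.000212582

The integral term ∫_11^16 1/x^4 dx = 0.000169058.
Boundary: ½(f(11) + f(16)) = ½(6.83013e-05 + 1.52588e-05) = 4.17801e-05.
So far: 0.000210838.
Correction k=1: B_{2}/2! · (f^{(1)}(16) − f^{(1)}(11)) = 1/12 · (-3.81470e-06 − (-2.48369e-05)) = 1.75185e-06.
Partial sum through k=1: 0.000212590.
Correction k=2: B_{4}/4! · (f^{(3)}(16) − f^{(3)}(11)) = −1/720 · (-4.47035e-07 − (-6.15790e-06)) = -7.93175e-09.
Partial sum through k=2: 0.000212582.
Correction k=3: B_{6}/6! · (f^{(5)}(16) − f^{(5)}(11)) = 1/30240 · (-9.77889e-08 − (-2.84994e-06)) = 9.10102e-11.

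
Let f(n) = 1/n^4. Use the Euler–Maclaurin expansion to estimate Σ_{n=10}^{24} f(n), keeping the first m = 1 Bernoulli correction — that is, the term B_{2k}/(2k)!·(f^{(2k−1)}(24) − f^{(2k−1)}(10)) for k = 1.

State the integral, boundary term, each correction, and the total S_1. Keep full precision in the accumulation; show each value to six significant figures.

Integral: ∫_10^24 1/x^4 dx = 0.000309221.
½[f(10) + f(24)] = ½[0.000100000 + 3.01408e-06] = 5.15070e-05.
So far: 0.000360728.
Correction k=1: B_{2}/2! · (f^{(1)}(24) − f^{(1)}(10)) = 1/12 · (-5.02347e-07 − (-4.00000e-05)) = 3.29147e-06.

S_1 ≈ 0.000364019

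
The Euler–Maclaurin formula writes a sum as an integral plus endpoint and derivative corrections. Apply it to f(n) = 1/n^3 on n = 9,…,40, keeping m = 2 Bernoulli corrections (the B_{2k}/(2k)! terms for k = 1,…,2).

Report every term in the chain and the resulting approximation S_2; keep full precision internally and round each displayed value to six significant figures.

S_2 ≈ 0.00659187

∫_9^40 1/x^3 dx evaluates to 0.00586034.
Boundary: ½(f(9) + f(40)) = ½(0.00137174 + 1.56250e-05) = 0.000693684.
So far: 0.00655402.
Correction k=1: B_{2}/2! · (f^{(1)}(40) − f^{(1)}(9)) = 1/12 · (-1.17187e-06 − (-0.000457247)) = 3.80063e-05.
Running total after k=1: 0.00659203.
Correction k=2: B_{4}/4! · (f^{(3)}(40) − f^{(3)}(9)) = −1/720 · (-1.46484e-08 − (-0.000112901)) = -1.56786e-07.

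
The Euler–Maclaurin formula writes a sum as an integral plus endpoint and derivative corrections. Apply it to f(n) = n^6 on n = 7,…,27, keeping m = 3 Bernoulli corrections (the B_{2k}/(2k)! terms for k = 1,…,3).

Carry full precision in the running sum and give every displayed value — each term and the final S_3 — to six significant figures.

∫_7^27 x^6 dx evaluates to 1.49422e+09.
Endpoint term: (f(7) + f(27))/2 = (117649 + 3.87420e+08)/2 = 1.93769e+08.
Running total after boundary: 1.68799e+09.
Correction k=1: B_{2}/2! · (f^{(1)}(27) − f^{(1)}(7)) = 1/12 · (8.60934e+07 − 100842) = 7.16605e+06.
After k=1: 1.69515e+09.
Correction k=2: B_{4}/4! · (f^{(3)}(27) − f^{(3)}(7)) = −1/720 · (2.36196e+06 − 41160.0) = -3223.33.
After k=2: 1.69515e+09.
Correction k=3: B_{6}/6! · (f^{(5)}(27) − f^{(5)}(7)) = 1/30240 · (19440.0 − 5040.00) = 0.476190.

S_3 ≈ 1.69515e+09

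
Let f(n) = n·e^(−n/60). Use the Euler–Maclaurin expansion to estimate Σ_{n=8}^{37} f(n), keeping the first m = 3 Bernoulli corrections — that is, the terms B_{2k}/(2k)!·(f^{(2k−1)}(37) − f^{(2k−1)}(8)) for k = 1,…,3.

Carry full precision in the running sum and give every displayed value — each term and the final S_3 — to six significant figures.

Integral: ∫_8^37 x·e^(−x/60) dx = 429.417.
Endpoint term: (f(8) + f(37))/2 = (7.00139 + 19.9704)/2 = 13.4859.
Integral + boundary = 442.903.
k=1: B_{2}/(2)! × [f^{(1)}(37) − f^{(1)}(8)] = 1/12 × (0.206901 − 0.758484) = -0.0459652.
After k=1: 442.857.
k=2: B_{4}/(4)! × [f^{(3)}(37) − f^{(3)}(8)] = −1/720 × (0.000357328 − 0.000696897) = 4.71624e-07.
After k=2: 442.857.
k=3: B_{6}/(6)! × [f^{(5)}(37) − f^{(5)}(8)] = 1/30240 × (1.82551e-07 − 3.28640e-07) = -4.83099e-12.

S_3 ≈ 442.857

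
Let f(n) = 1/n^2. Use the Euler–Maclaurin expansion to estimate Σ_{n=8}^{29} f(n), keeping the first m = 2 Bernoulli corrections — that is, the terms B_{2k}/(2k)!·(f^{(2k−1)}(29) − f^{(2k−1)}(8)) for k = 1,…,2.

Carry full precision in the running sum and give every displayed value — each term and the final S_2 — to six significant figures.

S_2 ≈ 0.0992419

Integral: ∫_8^29 1/x^2 dx = 0.0905172.
Boundary: ½(f(8) + f(29)) = ½(0.0156250 + 0.00118906) = 0.00840703.
So far: 0.0989243.
Correction k=1: B_{2}/2! · (f^{(1)}(29) − f^{(1)}(8)) = 1/12 · (-8.20042e-05 − (-0.00390625)) = 0.000318687.
After k=1: 0.0992430.
Correction k=2: B_{4}/4! · (f^{(3)}(29) − f^{(3)}(8)) = −1/720 · (-1.17010e-06 − (-0.000732422)) = -1.01563e-06.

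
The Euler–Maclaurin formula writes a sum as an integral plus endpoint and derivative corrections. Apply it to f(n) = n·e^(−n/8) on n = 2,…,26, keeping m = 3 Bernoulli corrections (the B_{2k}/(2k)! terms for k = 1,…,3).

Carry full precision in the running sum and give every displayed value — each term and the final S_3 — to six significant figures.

S_3 ≈ 52.9844

Integral: ∫_2^26 x·e^(−x/8) dx = 51.7575.
Boundary: ½(f(2) + f(26)) = ½(1.55760 + 1.00813) = 1.28287.
So far: 53.0403.
Order-1 term: 1/12 · (-0.0872420 − 0.584101) = -0.0559452.
Running total after k=1: 52.9844.
Order-2 term: −1/720 · (-0.000151462 − 0.0334641) = 4.66883e-05.
Running total after k=2: 52.9844.
Order-3 term: 1/30240 · (1.65661e-05 − 0.000903150) = -2.93183e-08.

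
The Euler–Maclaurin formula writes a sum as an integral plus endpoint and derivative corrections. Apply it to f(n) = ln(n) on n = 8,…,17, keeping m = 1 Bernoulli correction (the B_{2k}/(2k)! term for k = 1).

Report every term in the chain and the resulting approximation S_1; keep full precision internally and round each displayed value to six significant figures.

S_1 ≈ 24.9799

∫_8^17 ln(x) dx evaluates to 22.5291.
½[f(8) + f(17)] = ½[2.07944 + 2.83321] = 2.45633.
So far: 24.9854.
Order-1 term: 1/12 · (0.0588235 − 0.125000) = -0.00551471.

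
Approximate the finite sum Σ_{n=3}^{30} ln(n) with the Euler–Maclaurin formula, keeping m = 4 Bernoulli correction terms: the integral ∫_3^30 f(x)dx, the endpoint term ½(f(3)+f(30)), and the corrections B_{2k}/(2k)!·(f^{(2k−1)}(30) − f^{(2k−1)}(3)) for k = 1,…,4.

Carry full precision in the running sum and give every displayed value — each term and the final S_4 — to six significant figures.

The integral term ∫_3^30 ln(x) dx = 71.7401.
Boundary: ½(f(3) + f(30)) = ½(1.09861 + 3.40120) = 2.24990.
Running total after boundary: 73.9900.
k=1: B_{2}/(2)! × [f^{(1)}(30) − f^{(1)}(3)] = 1/12 × (0.0333333 − 0.333333) = -0.0250000.
After k=1: 73.9650.
k=2: B_{4}/(4)! × [f^{(3)}(30) − f^{(3)}(3)] = −1/720 × (7.40741e-05 − 0.0740741) = 0.000102778.
After k=2: 73.9651.
k=3: B_{6}/(6)! × [f^{(5)}(30) − f^{(5)}(3)] = 1/30240 × (9.87654e-07 − 0.0987654) = -3.26602e-06.
After k=3: 73.9651.
k=4: B_{8}/(8)! × [f^{(7)}(30) − f^{(7)}(3)] = −1/1209600 × (3.29218e-08 − 0.329218) = 2.72171e-07.

S_4 ≈ 73.9651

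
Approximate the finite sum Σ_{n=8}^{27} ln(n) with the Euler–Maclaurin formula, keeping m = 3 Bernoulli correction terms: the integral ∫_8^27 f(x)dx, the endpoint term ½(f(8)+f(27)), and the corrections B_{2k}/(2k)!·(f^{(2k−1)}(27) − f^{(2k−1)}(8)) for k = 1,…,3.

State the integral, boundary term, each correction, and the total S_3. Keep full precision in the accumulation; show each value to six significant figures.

∫_8^27 ln(x) dx evaluates to 53.3521.
Boundary: ½(f(8) + f(27)) = ½(2.07944 + 3.29584) = 2.68764.
So far: 56.0397.
Order-1 term: 1/12 · (0.0370370 − 0.125000) = -0.00733025.
Partial sum through k=1: 56.0324.
Order-2 term: −1/720 · (0.000101611 − 0.00390625) = 5.28422e-06.
Partial sum through k=2: 56.0324.
Order-3 term: 1/30240 · (1.67260e-06 − 0.000732422) = -2.41650e-08.

S_3 ≈ 56.0324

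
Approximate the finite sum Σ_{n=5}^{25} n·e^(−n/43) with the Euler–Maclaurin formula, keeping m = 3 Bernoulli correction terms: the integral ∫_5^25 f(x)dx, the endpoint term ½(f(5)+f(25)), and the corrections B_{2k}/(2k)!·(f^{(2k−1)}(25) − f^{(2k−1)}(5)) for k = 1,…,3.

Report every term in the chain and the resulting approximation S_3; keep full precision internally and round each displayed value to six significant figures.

S_3 ≈ 211.736

∫_5^25 x·e^(−x/43) dx evaluates to 202.568.
Boundary: ½(f(5) + f(25)) = ½(4.45113 + 13.9779) = 9.21454.
So far: 211.783.
Correction k=1: B_{2}/2! · (f^{(1)}(25) − f^{(1)}(5)) = 1/12 · (0.234049 − 0.786712) = -0.0460552.
After k=1: 211.736.
Correction k=2: B_{4}/4! · (f^{(3)}(25) − f^{(3)}(5)) = −1/720 · (0.000731360 − 0.00138841) = 9.12566e-07.
After k=2: 211.736.
Correction k=3: B_{6}/6! · (f^{(5)}(25) − f^{(5)}(5)) = 1/30240 · (7.22628e-07 − 1.27168e-06) = -1.81565e-11.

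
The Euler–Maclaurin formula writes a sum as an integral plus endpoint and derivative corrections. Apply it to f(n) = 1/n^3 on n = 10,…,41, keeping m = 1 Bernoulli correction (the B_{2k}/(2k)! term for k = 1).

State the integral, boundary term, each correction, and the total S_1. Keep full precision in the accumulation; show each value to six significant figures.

S_1 ≈ 0.00523472

The integral term ∫_10^41 1/x^3 dx = 0.00470256.
½[f(10) + f(41)] = ½[0.00100000 + 1.45094e-05] = 0.000507255.
So far: 0.00520981.
Correction k=1: B_{2}/2! · (f^{(1)}(41) − f^{(1)}(10)) = 1/12 · (-1.06166e-06 − (-0.000300000)) = 2.49115e-05.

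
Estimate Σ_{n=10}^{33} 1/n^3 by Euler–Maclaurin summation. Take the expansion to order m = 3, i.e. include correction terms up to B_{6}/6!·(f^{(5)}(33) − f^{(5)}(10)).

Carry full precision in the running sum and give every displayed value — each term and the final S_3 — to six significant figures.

S_3 ≈ 0.00507948

Integral: ∫_10^33 1/x^3 dx = 0.00454086.
Endpoint term: (f(10) + f(33))/2 = (0.00100000 + 2.78265e-05)/2 = 0.000513913.
Running total after boundary: 0.00505478.
Correction k=1: B_{2}/2! · (f^{(1)}(33) − f^{(1)}(10)) = 1/12 · (-2.52968e-06 − (-0.000300000)) = 2.47892e-05.
Partial sum through k=1: 0.00507957.
Correction k=2: B_{4}/4! · (f^{(3)}(33) − f^{(3)}(10)) = −1/720 · (-4.64588e-08 − (-6.00000e-05)) = -8.32688e-08.
Partial sum through k=2: 0.00507948.
Correction k=3: B_{6}/6! · (f^{(5)}(33) − f^{(5)}(10)) = 1/30240 · (-1.79180e-09 − (-2.52000e-05)) = 8.33274e-10.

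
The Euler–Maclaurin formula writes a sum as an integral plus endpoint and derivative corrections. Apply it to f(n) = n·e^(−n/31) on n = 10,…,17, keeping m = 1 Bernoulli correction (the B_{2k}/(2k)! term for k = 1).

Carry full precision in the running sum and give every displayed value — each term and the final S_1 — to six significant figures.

∫_10^17 x·e^(−x/31) dx evaluates to 60.6696.
Endpoint term: (f(10) + f(17))/2 = (7.24278 + 9.82398)/2 = 8.53338.
So far: 69.2030.
Order-1 term: 1/12 · (0.260979 − 0.490640) = -0.0191384.

S_1 ≈ 69.1839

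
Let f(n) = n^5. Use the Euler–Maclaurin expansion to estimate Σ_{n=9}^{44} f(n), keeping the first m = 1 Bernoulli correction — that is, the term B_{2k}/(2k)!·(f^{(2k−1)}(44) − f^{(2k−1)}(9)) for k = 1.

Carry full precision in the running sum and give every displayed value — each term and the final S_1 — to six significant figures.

S_1 ≈ 1.29334e+09

Integral: ∫_9^44 x^5 dx = 1.20930e+09.
Boundary: ½(f(9) + f(44)) = ½(59049.0 + 1.64916e+08) = 8.24876e+07.
Integral + boundary = 1.29178e+09.
Order-1 term: 1/12 · (1.87405e+07 − 32805.0) = 1.55897e+06.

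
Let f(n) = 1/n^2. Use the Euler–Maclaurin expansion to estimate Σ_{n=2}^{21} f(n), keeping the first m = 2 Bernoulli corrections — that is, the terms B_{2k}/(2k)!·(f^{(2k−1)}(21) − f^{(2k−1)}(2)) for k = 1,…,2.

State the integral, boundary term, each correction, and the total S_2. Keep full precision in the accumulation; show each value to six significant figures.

S_2 ≈ 0.598288

The integral term ∫_2^21 1/x^2 dx = 0.452381.
Boundary: ½(f(2) + f(21)) = ½(0.250000 + 0.00226757) = 0.126134.
Integral + boundary = 0.578515.
k=1: B_{2}/(2)! × [f^{(1)}(21) − f^{(1)}(2)] = 1/12 × (-0.000215959 − (-0.250000)) = 0.0208153.
After k=1: 0.599330.
k=2: B_{4}/(4)! × [f^{(3)}(21) − f^{(3)}(2)] = −1/720 × (-5.87645e-06 − (-0.750000)) = -0.00104166.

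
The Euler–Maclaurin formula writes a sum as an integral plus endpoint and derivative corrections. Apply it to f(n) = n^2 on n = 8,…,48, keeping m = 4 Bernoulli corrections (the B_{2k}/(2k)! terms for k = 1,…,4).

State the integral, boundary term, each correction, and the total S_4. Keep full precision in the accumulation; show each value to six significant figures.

∫_8^48 x^2 dx evaluates to 36693.3.
½[f(8) + f(48)] = ½[64.0000 + 2304.00] = 1184.00.
So far: 37877.3.
Correction k=1: B_{2}/2! · (f^{(1)}(48) − f^{(1)}(8)) = 1/12 · (96.0000 − 16.0000) = 6.66667.
After k=1: 37884.0.
Correction k=2: B_{4}/4! · (f^{(3)}(48) − f^{(3)}(8)) = −1/720 · (0.00000 − 0.00000) = 0.00000.
After k=2: 37884.0.
Correction k=3: B_{6}/6! · (f^{(5)}(48) − f^{(5)}(8)) = 1/30240 · (0.00000 − 0.00000) = 0.00000.
After k=3: 37884.0.
Correction k=4: B_{8}/8! · (f^{(7)}(48) − f^{(7)}(8)) = −1/1209600 · (0.00000 − 0.00000) = 0.00000.

S_4 ≈ 37884.0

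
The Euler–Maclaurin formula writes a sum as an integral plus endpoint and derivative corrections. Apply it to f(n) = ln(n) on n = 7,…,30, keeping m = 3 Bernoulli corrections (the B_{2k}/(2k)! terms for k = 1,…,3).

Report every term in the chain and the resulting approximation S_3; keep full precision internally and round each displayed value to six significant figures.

S_3 ≈ 68.0790

∫_7^30 ln(x) dx evaluates to 65.4146.
Endpoint term: (f(7) + f(30))/2 = (1.94591 + 3.40120)/2 = 2.67355.
Integral + boundary = 68.0881.
k=1: B_{2}/(2)! × [f^{(1)}(30) − f^{(1)}(7)] = 1/12 × (0.0333333 − 0.142857) = -0.00912698.
Partial sum through k=1: 68.0790.
k=2: B_{4}/(4)! × [f^{(3)}(30) − f^{(3)}(7)] = −1/720 × (7.40741e-05 − 0.00583090) = 7.99560e-06.
Partial sum through k=2: 68.0790.
k=3: B_{6}/(6)! × [f^{(5)}(30) − f^{(5)}(7)] = 1/30240 × (9.87654e-07 − 0.00142798) = -4.71888e-08.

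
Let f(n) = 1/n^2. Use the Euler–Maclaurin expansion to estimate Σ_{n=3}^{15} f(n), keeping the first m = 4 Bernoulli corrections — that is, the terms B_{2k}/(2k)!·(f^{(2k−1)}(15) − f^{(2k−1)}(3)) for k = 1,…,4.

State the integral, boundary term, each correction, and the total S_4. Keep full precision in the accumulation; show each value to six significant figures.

∫_3^15 1/x^2 dx evaluates to 0.266667.
Boundary: ½(f(3) + f(15)) = ½(0.111111 + 0.00444444) = 0.0577778.
Integral + boundary = 0.324444.
k=1: B_{2}/(2)! × [f^{(1)}(15) − f^{(1)}(3)] = 1/12 × (-0.000592593 − (-0.0740741)) = 0.00612346.
Partial sum through k=1: 0.330568.
k=2: B_{4}/(4)! × [f^{(3)}(15) − f^{(3)}(3)] = −1/720 × (-3.16049e-05 − (-0.0987654)) = -0.000137130.
Partial sum through k=2: 0.330431.
k=3: B_{6}/(6)! × [f^{(5)}(15) − f^{(5)}(3)] = 1/30240 × (-4.21399e-06 − (-0.329218)) = 1.08867e-05.
Partial sum through k=3: 0.330442.
k=4: B_{8}/(8)! × [f^{(7)}(15) − f^{(7)}(3)] = −1/1209600 × (-1.04882e-06 − (-2.04847)) = -1.69351e-06.

S_4 ≈ 0.330440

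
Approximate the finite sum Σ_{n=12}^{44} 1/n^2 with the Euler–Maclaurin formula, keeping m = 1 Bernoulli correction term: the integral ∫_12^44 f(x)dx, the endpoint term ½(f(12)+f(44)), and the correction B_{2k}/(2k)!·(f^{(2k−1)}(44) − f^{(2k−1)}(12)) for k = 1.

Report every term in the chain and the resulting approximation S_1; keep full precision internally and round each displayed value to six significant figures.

∫_12^44 1/x^2 dx evaluates to 0.0606061.
Endpoint term: (f(12) + f(44))/2 = (0.00694444 + 0.000516529)/2 = 0.00373049.
Running total after boundary: 0.0643365.
Correction k=1: B_{2}/2! · (f^{(1)}(44) − f^{(1)}(12)) = 1/12 · (-2.34786e-05 − (-0.00115741)) = 9.44941e-05.

S_1 ≈ 0.0644310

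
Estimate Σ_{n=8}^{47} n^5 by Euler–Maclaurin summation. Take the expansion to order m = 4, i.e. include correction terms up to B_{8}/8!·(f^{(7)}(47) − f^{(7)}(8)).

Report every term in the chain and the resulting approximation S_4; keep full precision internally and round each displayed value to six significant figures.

S_4 ≈ 1.91321e+09

The integral term ∫_8^47 x^5 dx = 1.79649e+09.
½[f(8) + f(47)] = ½[32768.0 + 2.29345e+08] = 1.14689e+08.
Integral + boundary = 1.91118e+09.
Order-1 term: 1/12 · (2.43984e+07 − 20480.0) = 2.03149e+06.
After k=1: 1.91321e+09.
Order-2 term: −1/720 · (132540 − 3840.00) = -178.750.
After k=2: 1.91321e+09.
Order-3 term: 1/30240 · (120.000 − 120.000) = 0.00000.
After k=3: 1.91321e+09.
Order-4 term: −1/1209600 · (0.00000 − 0.00000) = 0.00000.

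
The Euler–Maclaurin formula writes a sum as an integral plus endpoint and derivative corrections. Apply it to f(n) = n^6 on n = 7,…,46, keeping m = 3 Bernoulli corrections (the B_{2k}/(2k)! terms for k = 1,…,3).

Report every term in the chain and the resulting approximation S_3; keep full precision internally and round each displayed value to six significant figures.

S_3 ≈ 6.70997e+10

∫_7^46 x^6 dx evaluates to 6.22595e+10.
Endpoint term: (f(7) + f(46))/2 = (117649 + 9.47430e+09)/2 = 4.73721e+09.
Running total after boundary: 6.69968e+10.
k=1: B_{2}/(2)! × [f^{(1)}(46) − f^{(1)}(7)] = 1/12 × (1.23578e+09 − 100842) = 1.02973e+08.
Running total after k=1: 6.70997e+10.
k=2: B_{4}/(4)! × [f^{(3)}(46) − f^{(3)}(7)] = −1/720 × (1.16803e+07 − 41160.0) = -16165.5.
Running total after k=2: 6.70997e+10.
k=3: B_{6}/(6)! × [f^{(5)}(46) − f^{(5)}(7)] = 1/30240 × (33120.0 − 5040.00) = 0.928571.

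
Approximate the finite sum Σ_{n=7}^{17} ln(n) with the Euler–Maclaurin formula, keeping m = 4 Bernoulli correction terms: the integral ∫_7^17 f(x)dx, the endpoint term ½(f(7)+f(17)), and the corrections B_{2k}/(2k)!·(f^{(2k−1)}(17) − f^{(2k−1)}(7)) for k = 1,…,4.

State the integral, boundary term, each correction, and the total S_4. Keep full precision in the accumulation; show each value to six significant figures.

Integral: ∫_7^17 ln(x) dx = 24.5433.
Boundary: ½(f(7) + f(17)) = ½(1.94591 + 2.83321) = 2.38956.
Running total after boundary: 26.9328.
Order-1 term: 1/12 · (0.0588235 − 0.142857) = -0.00700280.
Partial sum through k=1: 26.9258.
Order-2 term: −1/720 · (0.000407083 − 0.00583090) = 7.53308e-06.
Partial sum through k=2: 26.9258.
Order-3 term: 1/30240 · (1.69031e-05 − 0.00142798) = -4.66625e-08.
Partial sum through k=3: 26.9258.
Order-4 term: −1/1209600 · (1.75465e-06 − 0.000874271) = 7.21327e-10.

S_4 ≈ 26.9258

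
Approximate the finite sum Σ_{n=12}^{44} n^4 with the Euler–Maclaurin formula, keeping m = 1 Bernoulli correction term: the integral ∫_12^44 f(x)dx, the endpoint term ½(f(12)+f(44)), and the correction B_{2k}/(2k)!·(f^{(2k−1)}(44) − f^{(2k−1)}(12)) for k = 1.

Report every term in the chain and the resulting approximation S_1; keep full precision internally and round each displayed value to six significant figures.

S_1 ≈ 3.48457e+07

The integral term ∫_12^44 x^4 dx = 3.29335e+07.
Boundary: ½(f(12) + f(44)) = ½(20736.0 + 3.74810e+06) = 1.88442e+06.
Running total after boundary: 3.48179e+07.
Order-1 term: 1/12 · (340736 − 6912.00) = 27818.7.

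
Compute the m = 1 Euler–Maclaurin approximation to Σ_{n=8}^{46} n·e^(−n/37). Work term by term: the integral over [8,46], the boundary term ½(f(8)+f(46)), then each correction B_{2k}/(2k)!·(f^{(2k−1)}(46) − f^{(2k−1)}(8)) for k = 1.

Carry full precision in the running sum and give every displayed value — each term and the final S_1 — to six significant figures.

∫_8^46 x·e^(−x/37) dx evaluates to 455.438.
½[f(8) + f(46)] = ½[6.44449 + 13.2686] = 9.85653.
So far: 465.294.
Order-1 term: 1/12 · (-0.0701628 − 0.631386) = -0.0584624.

S_1 ≈ 465.236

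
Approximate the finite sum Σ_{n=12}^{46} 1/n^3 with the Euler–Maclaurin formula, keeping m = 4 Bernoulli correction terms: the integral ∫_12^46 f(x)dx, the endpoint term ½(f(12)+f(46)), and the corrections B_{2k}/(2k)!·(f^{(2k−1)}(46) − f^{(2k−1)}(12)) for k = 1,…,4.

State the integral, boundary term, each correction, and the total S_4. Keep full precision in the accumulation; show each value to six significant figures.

S_4 ≈ 0.00354239

The integral term ∫_12^46 1/x^3 dx = 0.00323593.
½[f(12) + f(46)] = ½[0.000578704 + 1.02737e-05] = 0.000294489.
Integral + boundary = 0.00353042.
Order-1 term: 1/12 · (-6.70023e-07 − (-0.000144676)) = 1.20005e-05.
After k=1: 0.00354242.
Order-2 term: −1/720 · (-6.33292e-09 − (-2.00939e-05)) = -2.78994e-08.
After k=2: 0.00354239.
Order-3 term: 1/30240 · (-1.25701e-10 − (-5.86071e-06)) = 1.93803e-10.
After k=3: 0.00354239.
Order-4 term: −1/1209600 · (-4.27715e-12 − (-2.93036e-06)) = -2.42258e-12.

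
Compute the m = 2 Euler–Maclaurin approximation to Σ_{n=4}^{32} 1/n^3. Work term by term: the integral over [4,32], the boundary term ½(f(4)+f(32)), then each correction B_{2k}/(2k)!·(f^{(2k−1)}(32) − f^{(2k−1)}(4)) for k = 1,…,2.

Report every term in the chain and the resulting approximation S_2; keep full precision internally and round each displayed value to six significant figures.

The integral term ∫_4^32 1/x^3 dx = 0.0307617.
Boundary: ½(f(4) + f(32)) = ½(0.0156250 + 3.05176e-05) = 0.00782776.
So far: 0.0385895.
Correction k=1: B_{2}/2! · (f^{(1)}(32) − f^{(1)}(4)) = 1/12 · (-2.86102e-06 − (-0.0117188)) = 0.000976324.
Partial sum through k=1: 0.0395658.
Correction k=2: B_{4}/4! · (f^{(3)}(32) − f^{(3)}(4)) = −1/720 · (-5.58794e-08 − (-0.0146484)) = -2.03450e-05.

S_2 ≈ 0.0395455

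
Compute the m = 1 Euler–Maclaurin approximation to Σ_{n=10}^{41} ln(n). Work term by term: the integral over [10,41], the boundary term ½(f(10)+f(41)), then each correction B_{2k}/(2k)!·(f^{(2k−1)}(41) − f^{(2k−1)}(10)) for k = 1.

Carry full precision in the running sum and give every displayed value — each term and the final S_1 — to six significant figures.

∫_10^41 ln(x) dx evaluates to 98.2306.
Boundary: ½(f(10) + f(41)) = ½(2.30259 + 3.71357) = 3.00808.
Integral + boundary = 101.239.
k=1: B_{2}/(2)! × [f^{(1)}(41) − f^{(1)}(10)] = 1/12 × (0.0243902 − 0.100000) = -0.00630081.

S_1 ≈ 101.232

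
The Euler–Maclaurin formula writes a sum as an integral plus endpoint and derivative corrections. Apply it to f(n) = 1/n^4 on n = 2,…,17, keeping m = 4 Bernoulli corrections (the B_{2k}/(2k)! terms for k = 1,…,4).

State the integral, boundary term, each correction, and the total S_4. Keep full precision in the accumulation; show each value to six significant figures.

Integral: ∫_2^17 1/x^4 dx = 0.0415988.
Boundary: ½(f(2) + f(17)) = ½(0.0625000 + 1.19730e-05) = 0.0312560.
Integral + boundary = 0.0728548.
Correction k=1: B_{2}/2! · (f^{(1)}(17) − f^{(1)}(2)) = 1/12 · (-2.81719e-06 − (-0.125000)) = 0.0104164.
After k=1: 0.0832712.
Correction k=2: B_{4}/4! · (f^{(3)}(17) − f^{(3)}(2)) = −1/720 · (-2.92441e-07 − (-0.937500)) = -0.00130208.
After k=2: 0.0819692.
Correction k=3: B_{6}/6! · (f^{(5)}(17) − f^{(5)}(2)) = 1/30240 · (-5.66668e-08 − (-13.1250)) = 0.000434028.
After k=3: 0.0824032.
Correction k=4: B_{8}/8! · (f^{(7)}(17) − f^{(7)}(2)) = −1/1209600 · (-1.76471e-08 − (-295.312)) = -0.000244141.

S_4 ≈ 0.0821590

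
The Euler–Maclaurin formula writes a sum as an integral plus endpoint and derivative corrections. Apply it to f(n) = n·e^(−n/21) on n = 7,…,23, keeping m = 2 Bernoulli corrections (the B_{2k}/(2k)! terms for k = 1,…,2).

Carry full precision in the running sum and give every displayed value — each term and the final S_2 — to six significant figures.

S_2 ≈ 118.591

Integral: ∫_7^23 x·e^(−x/21) dx = 112.279.
Boundary: ½(f(7) + f(23)) = ½(5.01572 + 7.69258) = 6.35415.
So far: 118.634.
Correction k=1: B_{2}/2! · (f^{(1)}(23) − f^{(1)}(7)) = 1/12 · (-0.0318533 − 0.477688) = -0.0424617.
Partial sum through k=1: 118.591.
Correction k=2: B_{4}/4! · (f^{(3)}(23) − f^{(3)}(7)) = −1/720 · (0.00144460 − 0.00433277) = 4.01135e-06.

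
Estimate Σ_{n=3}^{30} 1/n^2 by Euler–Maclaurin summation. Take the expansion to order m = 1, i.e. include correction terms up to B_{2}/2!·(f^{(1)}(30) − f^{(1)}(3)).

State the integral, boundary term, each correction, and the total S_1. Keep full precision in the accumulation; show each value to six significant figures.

S_1 ≈ 0.362278

∫_3^30 1/x^2 dx evaluates to 0.300000.
Boundary: ½(f(3) + f(30)) = ½(0.111111 + 0.00111111) = 0.0561111.
Running total after boundary: 0.356111.
k=1: B_{2}/(2)! × [f^{(1)}(30) − f^{(1)}(3)] = 1/12 × (-7.40741e-05 − (-0.0740741)) = 0.00616667.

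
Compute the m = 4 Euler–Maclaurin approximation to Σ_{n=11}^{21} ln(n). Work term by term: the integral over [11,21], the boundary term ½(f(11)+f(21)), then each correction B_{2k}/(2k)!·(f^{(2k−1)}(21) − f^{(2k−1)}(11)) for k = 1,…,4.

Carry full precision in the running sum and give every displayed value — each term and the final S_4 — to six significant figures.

S_4 ≈ 30.2757

Integral: ∫_11^21 ln(x) dx = 27.5581.
½[f(11) + f(21)] = ½[2.39790 + 3.04452] = 2.72121.
So far: 30.2793.
k=1: B_{2}/(2)! × [f^{(1)}(21) − f^{(1)}(11)] = 1/12 × (0.0476190 − 0.0909091) = -0.00360750.
Running total after k=1: 30.2757.
k=2: B_{4}/(4)! × [f^{(3)}(21) − f^{(3)}(11)] = −1/720 × (0.000215959 − 0.00150263) = 1.78704e-06.
Running total after k=2: 30.2757.
k=3: B_{6}/(6)! × [f^{(5)}(21) − f^{(5)}(11)] = 1/30240 × (5.87645e-06 − 0.000149021) = -4.73362e-09.
Running total after k=3: 30.2757.
k=4: B_{8}/(8)! × [f^{(7)}(21) − f^{(7)}(11)] = −1/1209600 × (3.99758e-07 − 3.69474e-05) = 3.02146e-11.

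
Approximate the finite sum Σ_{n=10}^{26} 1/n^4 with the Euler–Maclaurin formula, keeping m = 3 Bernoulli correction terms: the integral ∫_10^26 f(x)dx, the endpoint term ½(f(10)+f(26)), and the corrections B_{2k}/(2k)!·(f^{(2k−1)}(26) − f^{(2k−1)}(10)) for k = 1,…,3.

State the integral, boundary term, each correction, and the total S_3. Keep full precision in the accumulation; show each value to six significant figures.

S_3 ≈ 0.000368751

Integral: ∫_10^26 1/x^4 dx = 0.000314368.
Boundary: ½(f(10) + f(26)) = ½(0.000100000 + 2.18830e-06) = 5.10941e-05.
Running total after boundary: 0.000365462.
k=1: B_{2}/(2)! × [f^{(1)}(26) − f^{(1)}(10)] = 1/12 × (-3.36661e-07 − (-4.00000e-05)) = 3.30528e-06.
Partial sum through k=1: 0.000368768.
k=2: B_{4}/(4)! × [f^{(3)}(26) − f^{(3)}(10)] = −1/720 × (-1.49406e-08 − (-1.20000e-05)) = -1.66459e-08.
Partial sum through k=2: 0.000368751.
k=3: B_{6}/(6)! × [f^{(5)}(26) − f^{(5)}(10)] = 1/30240 × (-1.23768e-09 − (-6.72000e-06)) = 2.22181e-10.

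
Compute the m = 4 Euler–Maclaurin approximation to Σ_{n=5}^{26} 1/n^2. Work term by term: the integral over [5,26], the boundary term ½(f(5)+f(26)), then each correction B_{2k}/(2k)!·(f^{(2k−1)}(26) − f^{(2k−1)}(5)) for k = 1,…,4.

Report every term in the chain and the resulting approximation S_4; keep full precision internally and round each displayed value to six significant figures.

S_4 ≈ 0.183592

∫_5^26 1/x^2 dx evaluates to 0.161538.
Endpoint term: (f(5) + f(26))/2 = (0.0400000 + 0.00147929)/2 = 0.0207396.
So far: 0.182278.
Correction k=1: B_{2}/2! · (f^{(1)}(26) − f^{(1)}(5)) = 1/12 · (-0.000113792 − (-0.0160000)) = 0.00132385.
After k=1: 0.183602.
Correction k=2: B_{4}/4! · (f^{(3)}(26) − f^{(3)}(5)) = −1/720 · (-2.01997e-06 − (-0.00768000)) = -1.06639e-05.
After k=2: 0.183591.
Correction k=3: B_{6}/6! · (f^{(5)}(26) − f^{(5)}(5)) = 1/30240 · (-8.96436e-08 − (-0.00921600)) = 3.04759e-07.
After k=3: 0.183592.
Correction k=4: B_{8}/8! · (f^{(7)}(26) − f^{(7)}(5)) = −1/1209600 · (-7.42609e-09 − (-0.0206438)) = -1.70667e-08.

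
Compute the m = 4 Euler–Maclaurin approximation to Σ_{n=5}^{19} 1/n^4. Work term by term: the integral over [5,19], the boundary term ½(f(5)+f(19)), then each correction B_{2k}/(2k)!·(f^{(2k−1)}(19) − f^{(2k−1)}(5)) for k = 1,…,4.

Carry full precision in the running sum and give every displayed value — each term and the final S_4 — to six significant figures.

S_4 ≈ 0.00352641

∫_5^19 1/x^4 dx evaluates to 0.00261807.
Boundary: ½(f(5) + f(19)) = ½(0.00160000 + 7.67336e-06) = 0.000803837.
Running total after boundary: 0.00342191.
Order-1 term: 1/12 · (-1.61544e-06 − (-0.00128000)) = 0.000106532.
Partial sum through k=1: 0.00352844.
Order-2 term: −1/720 · (-1.34247e-07 − (-0.00153600)) = -2.13315e-06.
Partial sum through k=2: 0.00352630.
Order-3 term: 1/30240 · (-2.08251e-08 − (-0.00344064)) = 1.13777e-07.
Partial sum through k=3: 0.00352642.
Order-4 term: −1/1209600 · (-5.19185e-09 − (-0.0123863)) = -1.02400e-08.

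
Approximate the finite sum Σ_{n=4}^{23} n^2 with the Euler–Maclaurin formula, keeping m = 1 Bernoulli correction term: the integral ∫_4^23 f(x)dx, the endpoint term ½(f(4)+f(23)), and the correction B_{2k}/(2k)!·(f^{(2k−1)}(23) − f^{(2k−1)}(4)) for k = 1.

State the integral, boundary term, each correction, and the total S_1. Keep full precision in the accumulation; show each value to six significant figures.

S_1 ≈ 4310.00

The integral term ∫_4^23 x^2 dx = 4034.33.
½[f(4) + f(23)] = ½[16.0000 + 529.000] = 272.500.
So far: 4306.83.
Order-1 term: 1/12 · (46.0000 − 8.00000) = 3.16667.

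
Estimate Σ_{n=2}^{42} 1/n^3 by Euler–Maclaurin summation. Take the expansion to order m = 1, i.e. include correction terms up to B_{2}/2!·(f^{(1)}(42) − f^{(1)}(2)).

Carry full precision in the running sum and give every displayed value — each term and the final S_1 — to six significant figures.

S_1 ≈ 0.202848

Integral: ∫_2^42 1/x^3 dx = 0.124717.
Boundary: ½(f(2) + f(42)) = ½(0.125000 + 1.34975e-05) = 0.0625067.
So far: 0.187223.
Correction k=1: B_{2}/2! · (f^{(1)}(42) − f^{(1)}(2)) = 1/12 · (-9.64104e-07 − (-0.187500)) = 0.0156249.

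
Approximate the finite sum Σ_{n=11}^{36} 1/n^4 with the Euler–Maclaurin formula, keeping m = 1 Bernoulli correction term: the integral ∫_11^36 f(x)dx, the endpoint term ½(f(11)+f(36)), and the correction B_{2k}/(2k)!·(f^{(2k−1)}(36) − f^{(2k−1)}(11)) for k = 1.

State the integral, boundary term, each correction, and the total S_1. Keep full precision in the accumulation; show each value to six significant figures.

S_1 ≈ 0.000279806

∫_11^36 1/x^4 dx evaluates to 0.000243294.
Endpoint term: (f(11) + f(36))/2 = (6.83013e-05 + 5.95374e-07)/2 = 3.44484e-05.
Running total after boundary: 0.000277742.
Order-1 term: 1/12 · (-6.61527e-08 − (-2.48369e-05)) = 2.06423e-06.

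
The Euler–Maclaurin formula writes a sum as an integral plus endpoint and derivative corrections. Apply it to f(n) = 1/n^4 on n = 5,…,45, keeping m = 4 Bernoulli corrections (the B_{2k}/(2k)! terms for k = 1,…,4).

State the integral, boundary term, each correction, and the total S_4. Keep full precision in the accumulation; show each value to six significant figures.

∫_5^45 1/x^4 dx evaluates to 0.00266301.
Boundary: ½(f(5) + f(45)) = ½(0.00160000 + 2.43865e-07) = 0.000800122.
So far: 0.00346313.
k=1: B_{2}/(2)! × [f^{(1)}(45) − f^{(1)}(5)] = 1/12 × (-2.16769e-08 − (-0.00128000)) = 0.000106665.
After k=1: 0.00356980.
k=2: B_{4}/(4)! × [f^{(3)}(45) − f^{(3)}(5)] = −1/720 × (-3.21139e-10 − (-0.00153600)) = -2.13333e-06.
After k=2: 0.00356766.
k=3: B_{6}/(6)! × [f^{(5)}(45) − f^{(5)}(5)] = 1/30240 × (-8.88089e-12 − (-0.00344064)) = 1.13778e-07.
After k=3: 0.00356778.
k=4: B_{8}/(8)! × [f^{(7)}(45) − f^{(7)}(5)] = −1/1209600 × (-3.94706e-13 − (-0.0123863)) = -1.02400e-08.

S_4 ≈ 0.00356777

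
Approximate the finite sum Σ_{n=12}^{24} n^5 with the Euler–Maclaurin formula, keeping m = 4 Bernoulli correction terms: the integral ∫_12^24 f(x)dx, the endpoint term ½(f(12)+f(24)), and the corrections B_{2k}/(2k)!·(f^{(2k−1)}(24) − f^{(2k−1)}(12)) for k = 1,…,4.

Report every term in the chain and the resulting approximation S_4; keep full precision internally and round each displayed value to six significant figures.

S_4 ≈ 3.55881e+07

The integral term ∫_12^24 x^5 dx = 3.13528e+07.
Endpoint term: (f(12) + f(24))/2 = (248832 + 7.96262e+06)/2 = 4.10573e+06.
Integral + boundary = 3.54586e+07.
Correction k=1: B_{2}/2! · (f^{(1)}(24) − f^{(1)}(12)) = 1/12 · (1.65888e+06 − 103680) = 129600.
After k=1: 3.55882e+07.
Correction k=2: B_{4}/4! · (f^{(3)}(24) − f^{(3)}(12)) = −1/720 · (34560.0 − 8640.00) = -36.0000.
After k=2: 3.55881e+07.
Correction k=3: B_{6}/6! · (f^{(5)}(24) − f^{(5)}(12)) = 1/30240 · (120.000 − 120.000) = 0.00000.
After k=3: 3.55881e+07.
Correction k=4: B_{8}/8! · (f^{(7)}(24) − f^{(7)}(12)) = −1/1209600 · (0.00000 − 0.00000) = 0.00000.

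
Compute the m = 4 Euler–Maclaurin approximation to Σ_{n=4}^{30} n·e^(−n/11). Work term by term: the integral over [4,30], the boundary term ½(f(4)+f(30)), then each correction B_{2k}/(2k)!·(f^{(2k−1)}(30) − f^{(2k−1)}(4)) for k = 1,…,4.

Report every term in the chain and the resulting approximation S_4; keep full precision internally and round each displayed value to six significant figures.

S_4 ≈ 87.5295

Integral: ∫_4^30 x·e^(−x/11) dx = 85.2045.
½[f(4) + f(30)] = ½[2.78058 + 1.96192] = 2.37125.
So far: 87.5758.
Order-1 term: 1/12 · (-0.112959 − 0.442364) = -0.0462770.
Running total after k=1: 87.5295.
Order-2 term: −1/720 · (0.000147402 − 0.0151459) = 2.08312e-05.
Running total after k=2: 87.5295.
Order-3 term: 1/30240 · (1.01517e-05 − 0.000220131) = -6.94377e-09.
Running total after k=3: 87.5295.
Order-4 term: −1/1209600 · (1.57728e-07 − 2.60405e-06) = 2.02242e-12.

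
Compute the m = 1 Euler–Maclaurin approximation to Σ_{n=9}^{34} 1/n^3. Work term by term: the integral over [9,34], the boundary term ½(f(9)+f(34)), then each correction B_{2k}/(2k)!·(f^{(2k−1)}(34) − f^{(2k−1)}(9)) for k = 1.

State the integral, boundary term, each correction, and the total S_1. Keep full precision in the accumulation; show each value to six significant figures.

S_1 ≈ 0.00647682

The integral term ∫_9^34 1/x^3 dx = 0.00574031.
½[f(9) + f(34)] = ½[0.00137174 + 2.54427e-05] = 0.000698592.
Running total after boundary: 0.00643891.
Order-1 term: 1/12 · (-2.24494e-06 − (-0.000457247)) = 3.79169e-05.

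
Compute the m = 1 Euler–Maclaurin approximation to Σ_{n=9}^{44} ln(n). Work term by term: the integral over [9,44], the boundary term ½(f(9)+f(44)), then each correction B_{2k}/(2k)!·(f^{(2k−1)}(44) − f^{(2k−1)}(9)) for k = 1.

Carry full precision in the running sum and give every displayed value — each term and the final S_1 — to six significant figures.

S_1 ≈ 114.713

∫_9^44 ln(x) dx evaluates to 111.729.
Endpoint term: (f(9) + f(44))/2 = (2.19722 + 3.78419)/2 = 2.99071.
So far: 114.720.
k=1: B_{2}/(2)! × [f^{(1)}(44) − f^{(1)}(9)] = 1/12 × (0.0227273 − 0.111111) = -0.00736532.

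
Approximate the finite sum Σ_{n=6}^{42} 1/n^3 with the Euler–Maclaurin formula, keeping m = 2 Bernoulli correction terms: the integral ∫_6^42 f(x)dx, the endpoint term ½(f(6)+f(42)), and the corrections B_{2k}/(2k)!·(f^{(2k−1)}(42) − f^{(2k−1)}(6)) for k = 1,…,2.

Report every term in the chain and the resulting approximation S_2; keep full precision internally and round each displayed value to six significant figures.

S_2 ≈ 0.0161180

Integral: ∫_6^42 1/x^3 dx = 0.0136054.
Endpoint term: (f(6) + f(42))/2 = (0.00462963 + 1.34975e-05)/2 = 0.00232156.
Running total after boundary: 0.0159270.
Order-1 term: 1/12 · (-9.64104e-07 − (-0.00231481)) = 0.000192821.
Running total after k=1: 0.0161198.
Order-2 term: −1/720 · (-1.09309e-08 − (-0.00128601)) = -1.78611e-06.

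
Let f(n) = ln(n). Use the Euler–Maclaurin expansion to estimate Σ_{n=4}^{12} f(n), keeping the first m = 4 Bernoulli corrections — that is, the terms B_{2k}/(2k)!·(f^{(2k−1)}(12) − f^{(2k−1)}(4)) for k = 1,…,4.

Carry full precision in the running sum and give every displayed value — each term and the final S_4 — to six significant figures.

S_4 ≈ 18.1955

The integral term ∫_4^12 ln(x) dx = 16.2737.
Endpoint term: (f(4) + f(12))/2 = (1.38629 + 2.48491)/2 = 1.93560.
Running total after boundary: 18.2093.
Order-1 term: 1/12 · (0.0833333 − 0.250000) = -0.0138889.
Running total after k=1: 18.1954.
Order-2 term: −1/720 · (0.00115741 − 0.0312500) = 4.17953e-05.
Running total after k=2: 18.1955.
Order-3 term: 1/30240 · (9.64506e-05 − 0.0234375) = -7.71860e-07.
Running total after k=3: 18.1955.
Order-4 term: −1/1209600 · (2.00939e-05 − 0.0439453) = 3.63138e-08.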